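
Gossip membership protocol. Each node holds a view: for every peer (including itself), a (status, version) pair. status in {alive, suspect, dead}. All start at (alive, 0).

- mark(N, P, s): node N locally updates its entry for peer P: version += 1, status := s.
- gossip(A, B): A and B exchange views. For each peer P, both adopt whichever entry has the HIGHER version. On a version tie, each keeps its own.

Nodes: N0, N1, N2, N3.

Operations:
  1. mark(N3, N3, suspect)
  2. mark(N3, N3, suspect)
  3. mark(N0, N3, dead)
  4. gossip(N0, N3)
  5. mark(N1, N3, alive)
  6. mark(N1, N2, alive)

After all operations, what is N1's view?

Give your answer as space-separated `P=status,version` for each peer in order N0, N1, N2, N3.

Op 1: N3 marks N3=suspect -> (suspect,v1)
Op 2: N3 marks N3=suspect -> (suspect,v2)
Op 3: N0 marks N3=dead -> (dead,v1)
Op 4: gossip N0<->N3 -> N0.N0=(alive,v0) N0.N1=(alive,v0) N0.N2=(alive,v0) N0.N3=(suspect,v2) | N3.N0=(alive,v0) N3.N1=(alive,v0) N3.N2=(alive,v0) N3.N3=(suspect,v2)
Op 5: N1 marks N3=alive -> (alive,v1)
Op 6: N1 marks N2=alive -> (alive,v1)

Answer: N0=alive,0 N1=alive,0 N2=alive,1 N3=alive,1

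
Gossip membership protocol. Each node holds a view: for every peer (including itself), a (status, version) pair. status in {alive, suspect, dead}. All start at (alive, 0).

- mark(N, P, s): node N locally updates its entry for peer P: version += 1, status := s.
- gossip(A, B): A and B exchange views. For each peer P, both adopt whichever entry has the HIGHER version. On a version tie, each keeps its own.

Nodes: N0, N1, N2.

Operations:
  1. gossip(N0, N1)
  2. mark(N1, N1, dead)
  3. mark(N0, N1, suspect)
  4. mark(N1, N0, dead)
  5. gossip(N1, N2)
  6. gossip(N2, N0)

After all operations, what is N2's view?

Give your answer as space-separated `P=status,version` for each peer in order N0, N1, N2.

Answer: N0=dead,1 N1=dead,1 N2=alive,0

Derivation:
Op 1: gossip N0<->N1 -> N0.N0=(alive,v0) N0.N1=(alive,v0) N0.N2=(alive,v0) | N1.N0=(alive,v0) N1.N1=(alive,v0) N1.N2=(alive,v0)
Op 2: N1 marks N1=dead -> (dead,v1)
Op 3: N0 marks N1=suspect -> (suspect,v1)
Op 4: N1 marks N0=dead -> (dead,v1)
Op 5: gossip N1<->N2 -> N1.N0=(dead,v1) N1.N1=(dead,v1) N1.N2=(alive,v0) | N2.N0=(dead,v1) N2.N1=(dead,v1) N2.N2=(alive,v0)
Op 6: gossip N2<->N0 -> N2.N0=(dead,v1) N2.N1=(dead,v1) N2.N2=(alive,v0) | N0.N0=(dead,v1) N0.N1=(suspect,v1) N0.N2=(alive,v0)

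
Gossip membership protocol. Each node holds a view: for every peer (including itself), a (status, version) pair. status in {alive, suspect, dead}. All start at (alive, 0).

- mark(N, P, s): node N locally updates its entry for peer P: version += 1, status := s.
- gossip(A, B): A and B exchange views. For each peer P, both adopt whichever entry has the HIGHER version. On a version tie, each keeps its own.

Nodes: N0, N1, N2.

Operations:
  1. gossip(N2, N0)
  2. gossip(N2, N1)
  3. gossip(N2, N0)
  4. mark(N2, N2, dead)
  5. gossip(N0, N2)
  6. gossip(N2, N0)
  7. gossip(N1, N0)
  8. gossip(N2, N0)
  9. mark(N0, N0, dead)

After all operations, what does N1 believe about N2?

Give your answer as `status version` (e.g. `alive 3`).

Answer: dead 1

Derivation:
Op 1: gossip N2<->N0 -> N2.N0=(alive,v0) N2.N1=(alive,v0) N2.N2=(alive,v0) | N0.N0=(alive,v0) N0.N1=(alive,v0) N0.N2=(alive,v0)
Op 2: gossip N2<->N1 -> N2.N0=(alive,v0) N2.N1=(alive,v0) N2.N2=(alive,v0) | N1.N0=(alive,v0) N1.N1=(alive,v0) N1.N2=(alive,v0)
Op 3: gossip N2<->N0 -> N2.N0=(alive,v0) N2.N1=(alive,v0) N2.N2=(alive,v0) | N0.N0=(alive,v0) N0.N1=(alive,v0) N0.N2=(alive,v0)
Op 4: N2 marks N2=dead -> (dead,v1)
Op 5: gossip N0<->N2 -> N0.N0=(alive,v0) N0.N1=(alive,v0) N0.N2=(dead,v1) | N2.N0=(alive,v0) N2.N1=(alive,v0) N2.N2=(dead,v1)
Op 6: gossip N2<->N0 -> N2.N0=(alive,v0) N2.N1=(alive,v0) N2.N2=(dead,v1) | N0.N0=(alive,v0) N0.N1=(alive,v0) N0.N2=(dead,v1)
Op 7: gossip N1<->N0 -> N1.N0=(alive,v0) N1.N1=(alive,v0) N1.N2=(dead,v1) | N0.N0=(alive,v0) N0.N1=(alive,v0) N0.N2=(dead,v1)
Op 8: gossip N2<->N0 -> N2.N0=(alive,v0) N2.N1=(alive,v0) N2.N2=(dead,v1) | N0.N0=(alive,v0) N0.N1=(alive,v0) N0.N2=(dead,v1)
Op 9: N0 marks N0=dead -> (dead,v1)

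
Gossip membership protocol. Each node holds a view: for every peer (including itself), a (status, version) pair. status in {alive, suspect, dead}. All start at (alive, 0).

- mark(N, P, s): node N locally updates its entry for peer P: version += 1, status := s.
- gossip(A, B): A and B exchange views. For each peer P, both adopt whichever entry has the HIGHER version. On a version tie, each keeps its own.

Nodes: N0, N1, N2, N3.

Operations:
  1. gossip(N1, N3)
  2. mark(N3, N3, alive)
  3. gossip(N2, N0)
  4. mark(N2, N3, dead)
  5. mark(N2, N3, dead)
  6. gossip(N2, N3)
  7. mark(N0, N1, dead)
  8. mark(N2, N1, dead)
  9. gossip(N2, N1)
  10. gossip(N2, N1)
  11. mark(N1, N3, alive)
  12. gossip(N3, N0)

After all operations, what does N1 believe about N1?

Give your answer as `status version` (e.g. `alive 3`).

Op 1: gossip N1<->N3 -> N1.N0=(alive,v0) N1.N1=(alive,v0) N1.N2=(alive,v0) N1.N3=(alive,v0) | N3.N0=(alive,v0) N3.N1=(alive,v0) N3.N2=(alive,v0) N3.N3=(alive,v0)
Op 2: N3 marks N3=alive -> (alive,v1)
Op 3: gossip N2<->N0 -> N2.N0=(alive,v0) N2.N1=(alive,v0) N2.N2=(alive,v0) N2.N3=(alive,v0) | N0.N0=(alive,v0) N0.N1=(alive,v0) N0.N2=(alive,v0) N0.N3=(alive,v0)
Op 4: N2 marks N3=dead -> (dead,v1)
Op 5: N2 marks N3=dead -> (dead,v2)
Op 6: gossip N2<->N3 -> N2.N0=(alive,v0) N2.N1=(alive,v0) N2.N2=(alive,v0) N2.N3=(dead,v2) | N3.N0=(alive,v0) N3.N1=(alive,v0) N3.N2=(alive,v0) N3.N3=(dead,v2)
Op 7: N0 marks N1=dead -> (dead,v1)
Op 8: N2 marks N1=dead -> (dead,v1)
Op 9: gossip N2<->N1 -> N2.N0=(alive,v0) N2.N1=(dead,v1) N2.N2=(alive,v0) N2.N3=(dead,v2) | N1.N0=(alive,v0) N1.N1=(dead,v1) N1.N2=(alive,v0) N1.N3=(dead,v2)
Op 10: gossip N2<->N1 -> N2.N0=(alive,v0) N2.N1=(dead,v1) N2.N2=(alive,v0) N2.N3=(dead,v2) | N1.N0=(alive,v0) N1.N1=(dead,v1) N1.N2=(alive,v0) N1.N3=(dead,v2)
Op 11: N1 marks N3=alive -> (alive,v3)
Op 12: gossip N3<->N0 -> N3.N0=(alive,v0) N3.N1=(dead,v1) N3.N2=(alive,v0) N3.N3=(dead,v2) | N0.N0=(alive,v0) N0.N1=(dead,v1) N0.N2=(alive,v0) N0.N3=(dead,v2)

Answer: dead 1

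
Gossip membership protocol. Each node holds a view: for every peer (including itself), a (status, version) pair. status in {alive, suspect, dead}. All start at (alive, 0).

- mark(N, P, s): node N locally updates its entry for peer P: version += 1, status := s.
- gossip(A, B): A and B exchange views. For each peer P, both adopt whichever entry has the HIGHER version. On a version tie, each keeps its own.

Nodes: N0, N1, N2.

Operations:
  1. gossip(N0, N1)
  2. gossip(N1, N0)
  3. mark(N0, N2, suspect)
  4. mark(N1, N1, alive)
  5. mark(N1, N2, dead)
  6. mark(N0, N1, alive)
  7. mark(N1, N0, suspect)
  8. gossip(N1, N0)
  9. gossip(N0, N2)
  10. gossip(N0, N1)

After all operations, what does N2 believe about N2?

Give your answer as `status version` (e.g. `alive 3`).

Op 1: gossip N0<->N1 -> N0.N0=(alive,v0) N0.N1=(alive,v0) N0.N2=(alive,v0) | N1.N0=(alive,v0) N1.N1=(alive,v0) N1.N2=(alive,v0)
Op 2: gossip N1<->N0 -> N1.N0=(alive,v0) N1.N1=(alive,v0) N1.N2=(alive,v0) | N0.N0=(alive,v0) N0.N1=(alive,v0) N0.N2=(alive,v0)
Op 3: N0 marks N2=suspect -> (suspect,v1)
Op 4: N1 marks N1=alive -> (alive,v1)
Op 5: N1 marks N2=dead -> (dead,v1)
Op 6: N0 marks N1=alive -> (alive,v1)
Op 7: N1 marks N0=suspect -> (suspect,v1)
Op 8: gossip N1<->N0 -> N1.N0=(suspect,v1) N1.N1=(alive,v1) N1.N2=(dead,v1) | N0.N0=(suspect,v1) N0.N1=(alive,v1) N0.N2=(suspect,v1)
Op 9: gossip N0<->N2 -> N0.N0=(suspect,v1) N0.N1=(alive,v1) N0.N2=(suspect,v1) | N2.N0=(suspect,v1) N2.N1=(alive,v1) N2.N2=(suspect,v1)
Op 10: gossip N0<->N1 -> N0.N0=(suspect,v1) N0.N1=(alive,v1) N0.N2=(suspect,v1) | N1.N0=(suspect,v1) N1.N1=(alive,v1) N1.N2=(dead,v1)

Answer: suspect 1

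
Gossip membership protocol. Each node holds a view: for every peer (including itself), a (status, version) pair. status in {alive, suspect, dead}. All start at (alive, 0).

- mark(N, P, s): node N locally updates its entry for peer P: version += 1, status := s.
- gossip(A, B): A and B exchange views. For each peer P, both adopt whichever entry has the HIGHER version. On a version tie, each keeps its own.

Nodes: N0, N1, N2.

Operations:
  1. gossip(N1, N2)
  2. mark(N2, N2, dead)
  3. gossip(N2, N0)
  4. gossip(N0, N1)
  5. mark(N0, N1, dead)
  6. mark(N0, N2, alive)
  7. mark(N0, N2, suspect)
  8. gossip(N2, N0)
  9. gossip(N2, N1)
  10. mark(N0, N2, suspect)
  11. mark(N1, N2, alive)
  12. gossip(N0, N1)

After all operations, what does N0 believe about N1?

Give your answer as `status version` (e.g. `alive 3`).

Op 1: gossip N1<->N2 -> N1.N0=(alive,v0) N1.N1=(alive,v0) N1.N2=(alive,v0) | N2.N0=(alive,v0) N2.N1=(alive,v0) N2.N2=(alive,v0)
Op 2: N2 marks N2=dead -> (dead,v1)
Op 3: gossip N2<->N0 -> N2.N0=(alive,v0) N2.N1=(alive,v0) N2.N2=(dead,v1) | N0.N0=(alive,v0) N0.N1=(alive,v0) N0.N2=(dead,v1)
Op 4: gossip N0<->N1 -> N0.N0=(alive,v0) N0.N1=(alive,v0) N0.N2=(dead,v1) | N1.N0=(alive,v0) N1.N1=(alive,v0) N1.N2=(dead,v1)
Op 5: N0 marks N1=dead -> (dead,v1)
Op 6: N0 marks N2=alive -> (alive,v2)
Op 7: N0 marks N2=suspect -> (suspect,v3)
Op 8: gossip N2<->N0 -> N2.N0=(alive,v0) N2.N1=(dead,v1) N2.N2=(suspect,v3) | N0.N0=(alive,v0) N0.N1=(dead,v1) N0.N2=(suspect,v3)
Op 9: gossip N2<->N1 -> N2.N0=(alive,v0) N2.N1=(dead,v1) N2.N2=(suspect,v3) | N1.N0=(alive,v0) N1.N1=(dead,v1) N1.N2=(suspect,v3)
Op 10: N0 marks N2=suspect -> (suspect,v4)
Op 11: N1 marks N2=alive -> (alive,v4)
Op 12: gossip N0<->N1 -> N0.N0=(alive,v0) N0.N1=(dead,v1) N0.N2=(suspect,v4) | N1.N0=(alive,v0) N1.N1=(dead,v1) N1.N2=(alive,v4)

Answer: dead 1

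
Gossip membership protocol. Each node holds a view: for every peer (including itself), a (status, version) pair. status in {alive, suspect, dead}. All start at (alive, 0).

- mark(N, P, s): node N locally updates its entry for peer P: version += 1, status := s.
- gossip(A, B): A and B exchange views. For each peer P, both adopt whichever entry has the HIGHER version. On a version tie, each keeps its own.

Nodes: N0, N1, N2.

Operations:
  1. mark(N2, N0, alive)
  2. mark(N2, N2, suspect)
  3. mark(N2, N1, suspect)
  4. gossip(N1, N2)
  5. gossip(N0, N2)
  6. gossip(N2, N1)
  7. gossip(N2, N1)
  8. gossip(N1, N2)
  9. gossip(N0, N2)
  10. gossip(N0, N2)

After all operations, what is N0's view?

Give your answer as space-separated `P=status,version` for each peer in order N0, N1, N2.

Answer: N0=alive,1 N1=suspect,1 N2=suspect,1

Derivation:
Op 1: N2 marks N0=alive -> (alive,v1)
Op 2: N2 marks N2=suspect -> (suspect,v1)
Op 3: N2 marks N1=suspect -> (suspect,v1)
Op 4: gossip N1<->N2 -> N1.N0=(alive,v1) N1.N1=(suspect,v1) N1.N2=(suspect,v1) | N2.N0=(alive,v1) N2.N1=(suspect,v1) N2.N2=(suspect,v1)
Op 5: gossip N0<->N2 -> N0.N0=(alive,v1) N0.N1=(suspect,v1) N0.N2=(suspect,v1) | N2.N0=(alive,v1) N2.N1=(suspect,v1) N2.N2=(suspect,v1)
Op 6: gossip N2<->N1 -> N2.N0=(alive,v1) N2.N1=(suspect,v1) N2.N2=(suspect,v1) | N1.N0=(alive,v1) N1.N1=(suspect,v1) N1.N2=(suspect,v1)
Op 7: gossip N2<->N1 -> N2.N0=(alive,v1) N2.N1=(suspect,v1) N2.N2=(suspect,v1) | N1.N0=(alive,v1) N1.N1=(suspect,v1) N1.N2=(suspect,v1)
Op 8: gossip N1<->N2 -> N1.N0=(alive,v1) N1.N1=(suspect,v1) N1.N2=(suspect,v1) | N2.N0=(alive,v1) N2.N1=(suspect,v1) N2.N2=(suspect,v1)
Op 9: gossip N0<->N2 -> N0.N0=(alive,v1) N0.N1=(suspect,v1) N0.N2=(suspect,v1) | N2.N0=(alive,v1) N2.N1=(suspect,v1) N2.N2=(suspect,v1)
Op 10: gossip N0<->N2 -> N0.N0=(alive,v1) N0.N1=(suspect,v1) N0.N2=(suspect,v1) | N2.N0=(alive,v1) N2.N1=(suspect,v1) N2.N2=(suspect,v1)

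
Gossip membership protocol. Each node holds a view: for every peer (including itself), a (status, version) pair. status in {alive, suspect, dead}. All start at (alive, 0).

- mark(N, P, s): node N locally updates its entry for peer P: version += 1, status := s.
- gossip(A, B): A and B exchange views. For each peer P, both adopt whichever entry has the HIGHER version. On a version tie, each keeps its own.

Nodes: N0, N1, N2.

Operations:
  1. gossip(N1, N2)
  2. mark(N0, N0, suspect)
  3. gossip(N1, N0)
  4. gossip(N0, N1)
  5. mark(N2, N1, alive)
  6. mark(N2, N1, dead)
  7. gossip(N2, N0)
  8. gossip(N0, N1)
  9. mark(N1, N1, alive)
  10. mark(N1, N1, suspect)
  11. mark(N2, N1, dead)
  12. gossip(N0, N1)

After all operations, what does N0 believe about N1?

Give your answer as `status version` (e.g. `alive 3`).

Op 1: gossip N1<->N2 -> N1.N0=(alive,v0) N1.N1=(alive,v0) N1.N2=(alive,v0) | N2.N0=(alive,v0) N2.N1=(alive,v0) N2.N2=(alive,v0)
Op 2: N0 marks N0=suspect -> (suspect,v1)
Op 3: gossip N1<->N0 -> N1.N0=(suspect,v1) N1.N1=(alive,v0) N1.N2=(alive,v0) | N0.N0=(suspect,v1) N0.N1=(alive,v0) N0.N2=(alive,v0)
Op 4: gossip N0<->N1 -> N0.N0=(suspect,v1) N0.N1=(alive,v0) N0.N2=(alive,v0) | N1.N0=(suspect,v1) N1.N1=(alive,v0) N1.N2=(alive,v0)
Op 5: N2 marks N1=alive -> (alive,v1)
Op 6: N2 marks N1=dead -> (dead,v2)
Op 7: gossip N2<->N0 -> N2.N0=(suspect,v1) N2.N1=(dead,v2) N2.N2=(alive,v0) | N0.N0=(suspect,v1) N0.N1=(dead,v2) N0.N2=(alive,v0)
Op 8: gossip N0<->N1 -> N0.N0=(suspect,v1) N0.N1=(dead,v2) N0.N2=(alive,v0) | N1.N0=(suspect,v1) N1.N1=(dead,v2) N1.N2=(alive,v0)
Op 9: N1 marks N1=alive -> (alive,v3)
Op 10: N1 marks N1=suspect -> (suspect,v4)
Op 11: N2 marks N1=dead -> (dead,v3)
Op 12: gossip N0<->N1 -> N0.N0=(suspect,v1) N0.N1=(suspect,v4) N0.N2=(alive,v0) | N1.N0=(suspect,v1) N1.N1=(suspect,v4) N1.N2=(alive,v0)

Answer: suspect 4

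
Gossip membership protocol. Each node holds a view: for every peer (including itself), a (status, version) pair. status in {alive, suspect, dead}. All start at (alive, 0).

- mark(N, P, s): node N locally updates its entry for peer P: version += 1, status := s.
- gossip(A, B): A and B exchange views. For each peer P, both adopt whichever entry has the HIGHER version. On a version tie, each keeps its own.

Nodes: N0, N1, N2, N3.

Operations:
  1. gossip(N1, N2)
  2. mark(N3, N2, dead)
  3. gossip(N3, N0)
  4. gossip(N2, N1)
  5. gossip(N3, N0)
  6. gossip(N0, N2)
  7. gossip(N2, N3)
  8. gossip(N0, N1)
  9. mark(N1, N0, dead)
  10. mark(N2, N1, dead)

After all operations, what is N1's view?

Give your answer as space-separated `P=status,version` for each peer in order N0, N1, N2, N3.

Op 1: gossip N1<->N2 -> N1.N0=(alive,v0) N1.N1=(alive,v0) N1.N2=(alive,v0) N1.N3=(alive,v0) | N2.N0=(alive,v0) N2.N1=(alive,v0) N2.N2=(alive,v0) N2.N3=(alive,v0)
Op 2: N3 marks N2=dead -> (dead,v1)
Op 3: gossip N3<->N0 -> N3.N0=(alive,v0) N3.N1=(alive,v0) N3.N2=(dead,v1) N3.N3=(alive,v0) | N0.N0=(alive,v0) N0.N1=(alive,v0) N0.N2=(dead,v1) N0.N3=(alive,v0)
Op 4: gossip N2<->N1 -> N2.N0=(alive,v0) N2.N1=(alive,v0) N2.N2=(alive,v0) N2.N3=(alive,v0) | N1.N0=(alive,v0) N1.N1=(alive,v0) N1.N2=(alive,v0) N1.N3=(alive,v0)
Op 5: gossip N3<->N0 -> N3.N0=(alive,v0) N3.N1=(alive,v0) N3.N2=(dead,v1) N3.N3=(alive,v0) | N0.N0=(alive,v0) N0.N1=(alive,v0) N0.N2=(dead,v1) N0.N3=(alive,v0)
Op 6: gossip N0<->N2 -> N0.N0=(alive,v0) N0.N1=(alive,v0) N0.N2=(dead,v1) N0.N3=(alive,v0) | N2.N0=(alive,v0) N2.N1=(alive,v0) N2.N2=(dead,v1) N2.N3=(alive,v0)
Op 7: gossip N2<->N3 -> N2.N0=(alive,v0) N2.N1=(alive,v0) N2.N2=(dead,v1) N2.N3=(alive,v0) | N3.N0=(alive,v0) N3.N1=(alive,v0) N3.N2=(dead,v1) N3.N3=(alive,v0)
Op 8: gossip N0<->N1 -> N0.N0=(alive,v0) N0.N1=(alive,v0) N0.N2=(dead,v1) N0.N3=(alive,v0) | N1.N0=(alive,v0) N1.N1=(alive,v0) N1.N2=(dead,v1) N1.N3=(alive,v0)
Op 9: N1 marks N0=dead -> (dead,v1)
Op 10: N2 marks N1=dead -> (dead,v1)

Answer: N0=dead,1 N1=alive,0 N2=dead,1 N3=alive,0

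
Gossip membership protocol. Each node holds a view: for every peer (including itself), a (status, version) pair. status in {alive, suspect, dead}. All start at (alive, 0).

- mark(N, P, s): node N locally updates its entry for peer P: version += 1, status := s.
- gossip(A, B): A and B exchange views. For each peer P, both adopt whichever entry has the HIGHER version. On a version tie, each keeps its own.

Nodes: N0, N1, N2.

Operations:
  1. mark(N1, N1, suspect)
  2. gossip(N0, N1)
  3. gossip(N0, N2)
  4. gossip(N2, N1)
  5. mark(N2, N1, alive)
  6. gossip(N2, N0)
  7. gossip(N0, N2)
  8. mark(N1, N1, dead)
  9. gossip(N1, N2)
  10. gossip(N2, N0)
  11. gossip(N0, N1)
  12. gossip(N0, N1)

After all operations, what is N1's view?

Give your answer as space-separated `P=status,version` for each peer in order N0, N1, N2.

Op 1: N1 marks N1=suspect -> (suspect,v1)
Op 2: gossip N0<->N1 -> N0.N0=(alive,v0) N0.N1=(suspect,v1) N0.N2=(alive,v0) | N1.N0=(alive,v0) N1.N1=(suspect,v1) N1.N2=(alive,v0)
Op 3: gossip N0<->N2 -> N0.N0=(alive,v0) N0.N1=(suspect,v1) N0.N2=(alive,v0) | N2.N0=(alive,v0) N2.N1=(suspect,v1) N2.N2=(alive,v0)
Op 4: gossip N2<->N1 -> N2.N0=(alive,v0) N2.N1=(suspect,v1) N2.N2=(alive,v0) | N1.N0=(alive,v0) N1.N1=(suspect,v1) N1.N2=(alive,v0)
Op 5: N2 marks N1=alive -> (alive,v2)
Op 6: gossip N2<->N0 -> N2.N0=(alive,v0) N2.N1=(alive,v2) N2.N2=(alive,v0) | N0.N0=(alive,v0) N0.N1=(alive,v2) N0.N2=(alive,v0)
Op 7: gossip N0<->N2 -> N0.N0=(alive,v0) N0.N1=(alive,v2) N0.N2=(alive,v0) | N2.N0=(alive,v0) N2.N1=(alive,v2) N2.N2=(alive,v0)
Op 8: N1 marks N1=dead -> (dead,v2)
Op 9: gossip N1<->N2 -> N1.N0=(alive,v0) N1.N1=(dead,v2) N1.N2=(alive,v0) | N2.N0=(alive,v0) N2.N1=(alive,v2) N2.N2=(alive,v0)
Op 10: gossip N2<->N0 -> N2.N0=(alive,v0) N2.N1=(alive,v2) N2.N2=(alive,v0) | N0.N0=(alive,v0) N0.N1=(alive,v2) N0.N2=(alive,v0)
Op 11: gossip N0<->N1 -> N0.N0=(alive,v0) N0.N1=(alive,v2) N0.N2=(alive,v0) | N1.N0=(alive,v0) N1.N1=(dead,v2) N1.N2=(alive,v0)
Op 12: gossip N0<->N1 -> N0.N0=(alive,v0) N0.N1=(alive,v2) N0.N2=(alive,v0) | N1.N0=(alive,v0) N1.N1=(dead,v2) N1.N2=(alive,v0)

Answer: N0=alive,0 N1=dead,2 N2=alive,0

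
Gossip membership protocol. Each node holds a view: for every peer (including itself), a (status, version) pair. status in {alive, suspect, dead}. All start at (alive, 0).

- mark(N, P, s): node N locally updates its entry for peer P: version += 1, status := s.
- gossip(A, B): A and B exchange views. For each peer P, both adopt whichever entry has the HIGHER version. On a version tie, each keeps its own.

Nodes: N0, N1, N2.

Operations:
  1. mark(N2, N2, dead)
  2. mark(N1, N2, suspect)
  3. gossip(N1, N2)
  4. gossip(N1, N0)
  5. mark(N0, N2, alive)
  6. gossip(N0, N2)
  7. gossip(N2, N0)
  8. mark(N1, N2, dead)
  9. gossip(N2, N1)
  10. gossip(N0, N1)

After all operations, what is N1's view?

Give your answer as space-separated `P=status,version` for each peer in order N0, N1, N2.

Answer: N0=alive,0 N1=alive,0 N2=dead,2

Derivation:
Op 1: N2 marks N2=dead -> (dead,v1)
Op 2: N1 marks N2=suspect -> (suspect,v1)
Op 3: gossip N1<->N2 -> N1.N0=(alive,v0) N1.N1=(alive,v0) N1.N2=(suspect,v1) | N2.N0=(alive,v0) N2.N1=(alive,v0) N2.N2=(dead,v1)
Op 4: gossip N1<->N0 -> N1.N0=(alive,v0) N1.N1=(alive,v0) N1.N2=(suspect,v1) | N0.N0=(alive,v0) N0.N1=(alive,v0) N0.N2=(suspect,v1)
Op 5: N0 marks N2=alive -> (alive,v2)
Op 6: gossip N0<->N2 -> N0.N0=(alive,v0) N0.N1=(alive,v0) N0.N2=(alive,v2) | N2.N0=(alive,v0) N2.N1=(alive,v0) N2.N2=(alive,v2)
Op 7: gossip N2<->N0 -> N2.N0=(alive,v0) N2.N1=(alive,v0) N2.N2=(alive,v2) | N0.N0=(alive,v0) N0.N1=(alive,v0) N0.N2=(alive,v2)
Op 8: N1 marks N2=dead -> (dead,v2)
Op 9: gossip N2<->N1 -> N2.N0=(alive,v0) N2.N1=(alive,v0) N2.N2=(alive,v2) | N1.N0=(alive,v0) N1.N1=(alive,v0) N1.N2=(dead,v2)
Op 10: gossip N0<->N1 -> N0.N0=(alive,v0) N0.N1=(alive,v0) N0.N2=(alive,v2) | N1.N0=(alive,v0) N1.N1=(alive,v0) N1.N2=(dead,v2)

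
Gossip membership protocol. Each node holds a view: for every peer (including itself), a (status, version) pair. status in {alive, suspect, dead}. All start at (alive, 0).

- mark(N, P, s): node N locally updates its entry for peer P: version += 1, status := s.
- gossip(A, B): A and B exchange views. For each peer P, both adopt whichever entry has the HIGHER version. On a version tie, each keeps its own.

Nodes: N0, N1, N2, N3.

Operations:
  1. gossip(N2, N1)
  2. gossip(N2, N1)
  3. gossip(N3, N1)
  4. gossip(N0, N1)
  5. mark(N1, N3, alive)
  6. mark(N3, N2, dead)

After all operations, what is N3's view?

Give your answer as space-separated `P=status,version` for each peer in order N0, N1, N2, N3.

Answer: N0=alive,0 N1=alive,0 N2=dead,1 N3=alive,0

Derivation:
Op 1: gossip N2<->N1 -> N2.N0=(alive,v0) N2.N1=(alive,v0) N2.N2=(alive,v0) N2.N3=(alive,v0) | N1.N0=(alive,v0) N1.N1=(alive,v0) N1.N2=(alive,v0) N1.N3=(alive,v0)
Op 2: gossip N2<->N1 -> N2.N0=(alive,v0) N2.N1=(alive,v0) N2.N2=(alive,v0) N2.N3=(alive,v0) | N1.N0=(alive,v0) N1.N1=(alive,v0) N1.N2=(alive,v0) N1.N3=(alive,v0)
Op 3: gossip N3<->N1 -> N3.N0=(alive,v0) N3.N1=(alive,v0) N3.N2=(alive,v0) N3.N3=(alive,v0) | N1.N0=(alive,v0) N1.N1=(alive,v0) N1.N2=(alive,v0) N1.N3=(alive,v0)
Op 4: gossip N0<->N1 -> N0.N0=(alive,v0) N0.N1=(alive,v0) N0.N2=(alive,v0) N0.N3=(alive,v0) | N1.N0=(alive,v0) N1.N1=(alive,v0) N1.N2=(alive,v0) N1.N3=(alive,v0)
Op 5: N1 marks N3=alive -> (alive,v1)
Op 6: N3 marks N2=dead -> (dead,v1)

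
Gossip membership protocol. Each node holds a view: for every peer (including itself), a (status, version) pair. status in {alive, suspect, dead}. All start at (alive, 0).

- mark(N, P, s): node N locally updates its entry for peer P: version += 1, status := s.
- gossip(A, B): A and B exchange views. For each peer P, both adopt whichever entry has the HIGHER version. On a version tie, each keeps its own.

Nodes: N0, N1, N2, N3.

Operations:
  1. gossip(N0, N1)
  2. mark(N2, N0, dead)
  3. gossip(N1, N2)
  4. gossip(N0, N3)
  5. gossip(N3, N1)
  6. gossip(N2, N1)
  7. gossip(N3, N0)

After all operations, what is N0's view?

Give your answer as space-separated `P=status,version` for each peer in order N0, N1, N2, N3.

Answer: N0=dead,1 N1=alive,0 N2=alive,0 N3=alive,0

Derivation:
Op 1: gossip N0<->N1 -> N0.N0=(alive,v0) N0.N1=(alive,v0) N0.N2=(alive,v0) N0.N3=(alive,v0) | N1.N0=(alive,v0) N1.N1=(alive,v0) N1.N2=(alive,v0) N1.N3=(alive,v0)
Op 2: N2 marks N0=dead -> (dead,v1)
Op 3: gossip N1<->N2 -> N1.N0=(dead,v1) N1.N1=(alive,v0) N1.N2=(alive,v0) N1.N3=(alive,v0) | N2.N0=(dead,v1) N2.N1=(alive,v0) N2.N2=(alive,v0) N2.N3=(alive,v0)
Op 4: gossip N0<->N3 -> N0.N0=(alive,v0) N0.N1=(alive,v0) N0.N2=(alive,v0) N0.N3=(alive,v0) | N3.N0=(alive,v0) N3.N1=(alive,v0) N3.N2=(alive,v0) N3.N3=(alive,v0)
Op 5: gossip N3<->N1 -> N3.N0=(dead,v1) N3.N1=(alive,v0) N3.N2=(alive,v0) N3.N3=(alive,v0) | N1.N0=(dead,v1) N1.N1=(alive,v0) N1.N2=(alive,v0) N1.N3=(alive,v0)
Op 6: gossip N2<->N1 -> N2.N0=(dead,v1) N2.N1=(alive,v0) N2.N2=(alive,v0) N2.N3=(alive,v0) | N1.N0=(dead,v1) N1.N1=(alive,v0) N1.N2=(alive,v0) N1.N3=(alive,v0)
Op 7: gossip N3<->N0 -> N3.N0=(dead,v1) N3.N1=(alive,v0) N3.N2=(alive,v0) N3.N3=(alive,v0) | N0.N0=(dead,v1) N0.N1=(alive,v0) N0.N2=(alive,v0) N0.N3=(alive,v0)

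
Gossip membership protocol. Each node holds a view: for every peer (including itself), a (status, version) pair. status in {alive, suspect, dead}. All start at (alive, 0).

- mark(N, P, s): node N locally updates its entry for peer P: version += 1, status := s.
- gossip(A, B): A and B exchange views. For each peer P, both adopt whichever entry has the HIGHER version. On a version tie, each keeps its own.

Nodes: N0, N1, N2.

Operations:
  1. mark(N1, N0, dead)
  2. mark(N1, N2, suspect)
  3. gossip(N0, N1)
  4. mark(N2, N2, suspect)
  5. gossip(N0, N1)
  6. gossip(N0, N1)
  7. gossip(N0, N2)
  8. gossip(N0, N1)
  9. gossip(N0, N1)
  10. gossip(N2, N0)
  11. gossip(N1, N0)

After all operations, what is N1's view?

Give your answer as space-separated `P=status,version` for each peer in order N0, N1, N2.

Answer: N0=dead,1 N1=alive,0 N2=suspect,1

Derivation:
Op 1: N1 marks N0=dead -> (dead,v1)
Op 2: N1 marks N2=suspect -> (suspect,v1)
Op 3: gossip N0<->N1 -> N0.N0=(dead,v1) N0.N1=(alive,v0) N0.N2=(suspect,v1) | N1.N0=(dead,v1) N1.N1=(alive,v0) N1.N2=(suspect,v1)
Op 4: N2 marks N2=suspect -> (suspect,v1)
Op 5: gossip N0<->N1 -> N0.N0=(dead,v1) N0.N1=(alive,v0) N0.N2=(suspect,v1) | N1.N0=(dead,v1) N1.N1=(alive,v0) N1.N2=(suspect,v1)
Op 6: gossip N0<->N1 -> N0.N0=(dead,v1) N0.N1=(alive,v0) N0.N2=(suspect,v1) | N1.N0=(dead,v1) N1.N1=(alive,v0) N1.N2=(suspect,v1)
Op 7: gossip N0<->N2 -> N0.N0=(dead,v1) N0.N1=(alive,v0) N0.N2=(suspect,v1) | N2.N0=(dead,v1) N2.N1=(alive,v0) N2.N2=(suspect,v1)
Op 8: gossip N0<->N1 -> N0.N0=(dead,v1) N0.N1=(alive,v0) N0.N2=(suspect,v1) | N1.N0=(dead,v1) N1.N1=(alive,v0) N1.N2=(suspect,v1)
Op 9: gossip N0<->N1 -> N0.N0=(dead,v1) N0.N1=(alive,v0) N0.N2=(suspect,v1) | N1.N0=(dead,v1) N1.N1=(alive,v0) N1.N2=(suspect,v1)
Op 10: gossip N2<->N0 -> N2.N0=(dead,v1) N2.N1=(alive,v0) N2.N2=(suspect,v1) | N0.N0=(dead,v1) N0.N1=(alive,v0) N0.N2=(suspect,v1)
Op 11: gossip N1<->N0 -> N1.N0=(dead,v1) N1.N1=(alive,v0) N1.N2=(suspect,v1) | N0.N0=(dead,v1) N0.N1=(alive,v0) N0.N2=(suspect,v1)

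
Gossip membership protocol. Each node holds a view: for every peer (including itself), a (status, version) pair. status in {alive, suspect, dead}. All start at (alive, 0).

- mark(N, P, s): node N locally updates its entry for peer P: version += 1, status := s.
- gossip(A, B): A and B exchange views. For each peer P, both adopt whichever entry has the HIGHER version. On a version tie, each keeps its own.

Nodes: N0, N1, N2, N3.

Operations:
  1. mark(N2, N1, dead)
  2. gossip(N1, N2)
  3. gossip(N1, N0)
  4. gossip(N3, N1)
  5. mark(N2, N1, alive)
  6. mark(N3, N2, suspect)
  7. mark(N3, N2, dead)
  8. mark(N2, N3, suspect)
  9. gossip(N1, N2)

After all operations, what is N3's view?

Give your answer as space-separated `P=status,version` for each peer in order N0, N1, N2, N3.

Op 1: N2 marks N1=dead -> (dead,v1)
Op 2: gossip N1<->N2 -> N1.N0=(alive,v0) N1.N1=(dead,v1) N1.N2=(alive,v0) N1.N3=(alive,v0) | N2.N0=(alive,v0) N2.N1=(dead,v1) N2.N2=(alive,v0) N2.N3=(alive,v0)
Op 3: gossip N1<->N0 -> N1.N0=(alive,v0) N1.N1=(dead,v1) N1.N2=(alive,v0) N1.N3=(alive,v0) | N0.N0=(alive,v0) N0.N1=(dead,v1) N0.N2=(alive,v0) N0.N3=(alive,v0)
Op 4: gossip N3<->N1 -> N3.N0=(alive,v0) N3.N1=(dead,v1) N3.N2=(alive,v0) N3.N3=(alive,v0) | N1.N0=(alive,v0) N1.N1=(dead,v1) N1.N2=(alive,v0) N1.N3=(alive,v0)
Op 5: N2 marks N1=alive -> (alive,v2)
Op 6: N3 marks N2=suspect -> (suspect,v1)
Op 7: N3 marks N2=dead -> (dead,v2)
Op 8: N2 marks N3=suspect -> (suspect,v1)
Op 9: gossip N1<->N2 -> N1.N0=(alive,v0) N1.N1=(alive,v2) N1.N2=(alive,v0) N1.N3=(suspect,v1) | N2.N0=(alive,v0) N2.N1=(alive,v2) N2.N2=(alive,v0) N2.N3=(suspect,v1)

Answer: N0=alive,0 N1=dead,1 N2=dead,2 N3=alive,0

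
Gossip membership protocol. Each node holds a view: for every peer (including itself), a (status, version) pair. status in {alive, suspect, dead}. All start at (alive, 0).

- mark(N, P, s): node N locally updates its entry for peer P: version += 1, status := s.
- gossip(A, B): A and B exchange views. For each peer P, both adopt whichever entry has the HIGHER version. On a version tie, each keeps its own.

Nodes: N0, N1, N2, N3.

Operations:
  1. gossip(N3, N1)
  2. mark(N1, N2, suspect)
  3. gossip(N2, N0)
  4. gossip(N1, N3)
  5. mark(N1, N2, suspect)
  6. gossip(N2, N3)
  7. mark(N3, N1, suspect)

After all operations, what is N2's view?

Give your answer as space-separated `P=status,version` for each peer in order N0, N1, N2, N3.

Op 1: gossip N3<->N1 -> N3.N0=(alive,v0) N3.N1=(alive,v0) N3.N2=(alive,v0) N3.N3=(alive,v0) | N1.N0=(alive,v0) N1.N1=(alive,v0) N1.N2=(alive,v0) N1.N3=(alive,v0)
Op 2: N1 marks N2=suspect -> (suspect,v1)
Op 3: gossip N2<->N0 -> N2.N0=(alive,v0) N2.N1=(alive,v0) N2.N2=(alive,v0) N2.N3=(alive,v0) | N0.N0=(alive,v0) N0.N1=(alive,v0) N0.N2=(alive,v0) N0.N3=(alive,v0)
Op 4: gossip N1<->N3 -> N1.N0=(alive,v0) N1.N1=(alive,v0) N1.N2=(suspect,v1) N1.N3=(alive,v0) | N3.N0=(alive,v0) N3.N1=(alive,v0) N3.N2=(suspect,v1) N3.N3=(alive,v0)
Op 5: N1 marks N2=suspect -> (suspect,v2)
Op 6: gossip N2<->N3 -> N2.N0=(alive,v0) N2.N1=(alive,v0) N2.N2=(suspect,v1) N2.N3=(alive,v0) | N3.N0=(alive,v0) N3.N1=(alive,v0) N3.N2=(suspect,v1) N3.N3=(alive,v0)
Op 7: N3 marks N1=suspect -> (suspect,v1)

Answer: N0=alive,0 N1=alive,0 N2=suspect,1 N3=alive,0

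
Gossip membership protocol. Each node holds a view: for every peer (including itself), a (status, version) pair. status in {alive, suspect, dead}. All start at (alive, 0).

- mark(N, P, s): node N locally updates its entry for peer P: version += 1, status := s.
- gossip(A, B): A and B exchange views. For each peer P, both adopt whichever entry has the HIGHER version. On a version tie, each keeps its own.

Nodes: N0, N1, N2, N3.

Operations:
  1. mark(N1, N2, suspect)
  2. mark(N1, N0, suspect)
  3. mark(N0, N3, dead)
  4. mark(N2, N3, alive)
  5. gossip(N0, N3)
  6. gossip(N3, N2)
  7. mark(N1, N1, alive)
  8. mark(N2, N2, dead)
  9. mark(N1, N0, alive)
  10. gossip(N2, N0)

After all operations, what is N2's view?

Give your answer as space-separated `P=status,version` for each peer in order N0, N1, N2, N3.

Op 1: N1 marks N2=suspect -> (suspect,v1)
Op 2: N1 marks N0=suspect -> (suspect,v1)
Op 3: N0 marks N3=dead -> (dead,v1)
Op 4: N2 marks N3=alive -> (alive,v1)
Op 5: gossip N0<->N3 -> N0.N0=(alive,v0) N0.N1=(alive,v0) N0.N2=(alive,v0) N0.N3=(dead,v1) | N3.N0=(alive,v0) N3.N1=(alive,v0) N3.N2=(alive,v0) N3.N3=(dead,v1)
Op 6: gossip N3<->N2 -> N3.N0=(alive,v0) N3.N1=(alive,v0) N3.N2=(alive,v0) N3.N3=(dead,v1) | N2.N0=(alive,v0) N2.N1=(alive,v0) N2.N2=(alive,v0) N2.N3=(alive,v1)
Op 7: N1 marks N1=alive -> (alive,v1)
Op 8: N2 marks N2=dead -> (dead,v1)
Op 9: N1 marks N0=alive -> (alive,v2)
Op 10: gossip N2<->N0 -> N2.N0=(alive,v0) N2.N1=(alive,v0) N2.N2=(dead,v1) N2.N3=(alive,v1) | N0.N0=(alive,v0) N0.N1=(alive,v0) N0.N2=(dead,v1) N0.N3=(dead,v1)

Answer: N0=alive,0 N1=alive,0 N2=dead,1 N3=alive,1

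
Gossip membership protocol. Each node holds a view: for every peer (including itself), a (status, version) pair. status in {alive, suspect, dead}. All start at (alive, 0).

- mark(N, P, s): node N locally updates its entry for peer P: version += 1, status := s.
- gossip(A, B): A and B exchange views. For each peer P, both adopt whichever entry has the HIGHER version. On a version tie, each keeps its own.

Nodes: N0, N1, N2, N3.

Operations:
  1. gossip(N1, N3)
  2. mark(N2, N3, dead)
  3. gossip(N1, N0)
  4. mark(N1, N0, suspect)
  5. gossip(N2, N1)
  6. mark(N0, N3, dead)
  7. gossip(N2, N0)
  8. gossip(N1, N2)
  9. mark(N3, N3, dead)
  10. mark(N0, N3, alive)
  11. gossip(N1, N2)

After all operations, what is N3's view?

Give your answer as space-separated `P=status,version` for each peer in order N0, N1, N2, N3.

Op 1: gossip N1<->N3 -> N1.N0=(alive,v0) N1.N1=(alive,v0) N1.N2=(alive,v0) N1.N3=(alive,v0) | N3.N0=(alive,v0) N3.N1=(alive,v0) N3.N2=(alive,v0) N3.N3=(alive,v0)
Op 2: N2 marks N3=dead -> (dead,v1)
Op 3: gossip N1<->N0 -> N1.N0=(alive,v0) N1.N1=(alive,v0) N1.N2=(alive,v0) N1.N3=(alive,v0) | N0.N0=(alive,v0) N0.N1=(alive,v0) N0.N2=(alive,v0) N0.N3=(alive,v0)
Op 4: N1 marks N0=suspect -> (suspect,v1)
Op 5: gossip N2<->N1 -> N2.N0=(suspect,v1) N2.N1=(alive,v0) N2.N2=(alive,v0) N2.N3=(dead,v1) | N1.N0=(suspect,v1) N1.N1=(alive,v0) N1.N2=(alive,v0) N1.N3=(dead,v1)
Op 6: N0 marks N3=dead -> (dead,v1)
Op 7: gossip N2<->N0 -> N2.N0=(suspect,v1) N2.N1=(alive,v0) N2.N2=(alive,v0) N2.N3=(dead,v1) | N0.N0=(suspect,v1) N0.N1=(alive,v0) N0.N2=(alive,v0) N0.N3=(dead,v1)
Op 8: gossip N1<->N2 -> N1.N0=(suspect,v1) N1.N1=(alive,v0) N1.N2=(alive,v0) N1.N3=(dead,v1) | N2.N0=(suspect,v1) N2.N1=(alive,v0) N2.N2=(alive,v0) N2.N3=(dead,v1)
Op 9: N3 marks N3=dead -> (dead,v1)
Op 10: N0 marks N3=alive -> (alive,v2)
Op 11: gossip N1<->N2 -> N1.N0=(suspect,v1) N1.N1=(alive,v0) N1.N2=(alive,v0) N1.N3=(dead,v1) | N2.N0=(suspect,v1) N2.N1=(alive,v0) N2.N2=(alive,v0) N2.N3=(dead,v1)

Answer: N0=alive,0 N1=alive,0 N2=alive,0 N3=dead,1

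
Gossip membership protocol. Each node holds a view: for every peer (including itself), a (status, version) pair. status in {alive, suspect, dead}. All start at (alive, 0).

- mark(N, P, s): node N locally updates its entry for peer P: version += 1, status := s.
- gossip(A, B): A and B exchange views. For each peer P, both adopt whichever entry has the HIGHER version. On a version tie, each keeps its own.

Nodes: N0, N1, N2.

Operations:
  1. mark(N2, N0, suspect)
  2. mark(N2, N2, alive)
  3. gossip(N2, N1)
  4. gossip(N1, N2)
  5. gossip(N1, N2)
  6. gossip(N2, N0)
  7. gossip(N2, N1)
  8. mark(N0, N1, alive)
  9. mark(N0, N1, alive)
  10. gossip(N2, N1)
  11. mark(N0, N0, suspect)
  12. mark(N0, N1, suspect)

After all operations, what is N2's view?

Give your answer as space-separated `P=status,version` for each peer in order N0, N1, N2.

Answer: N0=suspect,1 N1=alive,0 N2=alive,1

Derivation:
Op 1: N2 marks N0=suspect -> (suspect,v1)
Op 2: N2 marks N2=alive -> (alive,v1)
Op 3: gossip N2<->N1 -> N2.N0=(suspect,v1) N2.N1=(alive,v0) N2.N2=(alive,v1) | N1.N0=(suspect,v1) N1.N1=(alive,v0) N1.N2=(alive,v1)
Op 4: gossip N1<->N2 -> N1.N0=(suspect,v1) N1.N1=(alive,v0) N1.N2=(alive,v1) | N2.N0=(suspect,v1) N2.N1=(alive,v0) N2.N2=(alive,v1)
Op 5: gossip N1<->N2 -> N1.N0=(suspect,v1) N1.N1=(alive,v0) N1.N2=(alive,v1) | N2.N0=(suspect,v1) N2.N1=(alive,v0) N2.N2=(alive,v1)
Op 6: gossip N2<->N0 -> N2.N0=(suspect,v1) N2.N1=(alive,v0) N2.N2=(alive,v1) | N0.N0=(suspect,v1) N0.N1=(alive,v0) N0.N2=(alive,v1)
Op 7: gossip N2<->N1 -> N2.N0=(suspect,v1) N2.N1=(alive,v0) N2.N2=(alive,v1) | N1.N0=(suspect,v1) N1.N1=(alive,v0) N1.N2=(alive,v1)
Op 8: N0 marks N1=alive -> (alive,v1)
Op 9: N0 marks N1=alive -> (alive,v2)
Op 10: gossip N2<->N1 -> N2.N0=(suspect,v1) N2.N1=(alive,v0) N2.N2=(alive,v1) | N1.N0=(suspect,v1) N1.N1=(alive,v0) N1.N2=(alive,v1)
Op 11: N0 marks N0=suspect -> (suspect,v2)
Op 12: N0 marks N1=suspect -> (suspect,v3)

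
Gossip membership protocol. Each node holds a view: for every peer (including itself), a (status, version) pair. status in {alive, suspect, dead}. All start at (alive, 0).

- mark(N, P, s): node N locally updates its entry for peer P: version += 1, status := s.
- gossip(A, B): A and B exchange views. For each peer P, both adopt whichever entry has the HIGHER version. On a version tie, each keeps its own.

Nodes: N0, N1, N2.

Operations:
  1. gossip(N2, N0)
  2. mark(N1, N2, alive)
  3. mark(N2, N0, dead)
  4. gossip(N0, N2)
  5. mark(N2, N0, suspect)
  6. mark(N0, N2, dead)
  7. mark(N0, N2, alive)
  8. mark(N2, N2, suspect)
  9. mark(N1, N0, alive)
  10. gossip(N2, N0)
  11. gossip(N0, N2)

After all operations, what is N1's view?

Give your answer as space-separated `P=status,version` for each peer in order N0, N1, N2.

Op 1: gossip N2<->N0 -> N2.N0=(alive,v0) N2.N1=(alive,v0) N2.N2=(alive,v0) | N0.N0=(alive,v0) N0.N1=(alive,v0) N0.N2=(alive,v0)
Op 2: N1 marks N2=alive -> (alive,v1)
Op 3: N2 marks N0=dead -> (dead,v1)
Op 4: gossip N0<->N2 -> N0.N0=(dead,v1) N0.N1=(alive,v0) N0.N2=(alive,v0) | N2.N0=(dead,v1) N2.N1=(alive,v0) N2.N2=(alive,v0)
Op 5: N2 marks N0=suspect -> (suspect,v2)
Op 6: N0 marks N2=dead -> (dead,v1)
Op 7: N0 marks N2=alive -> (alive,v2)
Op 8: N2 marks N2=suspect -> (suspect,v1)
Op 9: N1 marks N0=alive -> (alive,v1)
Op 10: gossip N2<->N0 -> N2.N0=(suspect,v2) N2.N1=(alive,v0) N2.N2=(alive,v2) | N0.N0=(suspect,v2) N0.N1=(alive,v0) N0.N2=(alive,v2)
Op 11: gossip N0<->N2 -> N0.N0=(suspect,v2) N0.N1=(alive,v0) N0.N2=(alive,v2) | N2.N0=(suspect,v2) N2.N1=(alive,v0) N2.N2=(alive,v2)

Answer: N0=alive,1 N1=alive,0 N2=alive,1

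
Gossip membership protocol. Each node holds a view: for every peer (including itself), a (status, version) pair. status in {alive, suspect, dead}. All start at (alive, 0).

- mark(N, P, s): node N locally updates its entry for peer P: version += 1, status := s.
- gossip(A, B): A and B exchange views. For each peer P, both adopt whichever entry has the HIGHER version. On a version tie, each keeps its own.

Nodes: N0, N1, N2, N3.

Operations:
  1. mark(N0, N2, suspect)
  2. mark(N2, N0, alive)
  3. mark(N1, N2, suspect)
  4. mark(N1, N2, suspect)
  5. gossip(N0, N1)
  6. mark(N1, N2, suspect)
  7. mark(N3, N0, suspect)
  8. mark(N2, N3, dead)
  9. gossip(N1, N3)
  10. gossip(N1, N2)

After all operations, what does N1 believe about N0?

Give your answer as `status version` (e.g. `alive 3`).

Op 1: N0 marks N2=suspect -> (suspect,v1)
Op 2: N2 marks N0=alive -> (alive,v1)
Op 3: N1 marks N2=suspect -> (suspect,v1)
Op 4: N1 marks N2=suspect -> (suspect,v2)
Op 5: gossip N0<->N1 -> N0.N0=(alive,v0) N0.N1=(alive,v0) N0.N2=(suspect,v2) N0.N3=(alive,v0) | N1.N0=(alive,v0) N1.N1=(alive,v0) N1.N2=(suspect,v2) N1.N3=(alive,v0)
Op 6: N1 marks N2=suspect -> (suspect,v3)
Op 7: N3 marks N0=suspect -> (suspect,v1)
Op 8: N2 marks N3=dead -> (dead,v1)
Op 9: gossip N1<->N3 -> N1.N0=(suspect,v1) N1.N1=(alive,v0) N1.N2=(suspect,v3) N1.N3=(alive,v0) | N3.N0=(suspect,v1) N3.N1=(alive,v0) N3.N2=(suspect,v3) N3.N3=(alive,v0)
Op 10: gossip N1<->N2 -> N1.N0=(suspect,v1) N1.N1=(alive,v0) N1.N2=(suspect,v3) N1.N3=(dead,v1) | N2.N0=(alive,v1) N2.N1=(alive,v0) N2.N2=(suspect,v3) N2.N3=(dead,v1)

Answer: suspect 1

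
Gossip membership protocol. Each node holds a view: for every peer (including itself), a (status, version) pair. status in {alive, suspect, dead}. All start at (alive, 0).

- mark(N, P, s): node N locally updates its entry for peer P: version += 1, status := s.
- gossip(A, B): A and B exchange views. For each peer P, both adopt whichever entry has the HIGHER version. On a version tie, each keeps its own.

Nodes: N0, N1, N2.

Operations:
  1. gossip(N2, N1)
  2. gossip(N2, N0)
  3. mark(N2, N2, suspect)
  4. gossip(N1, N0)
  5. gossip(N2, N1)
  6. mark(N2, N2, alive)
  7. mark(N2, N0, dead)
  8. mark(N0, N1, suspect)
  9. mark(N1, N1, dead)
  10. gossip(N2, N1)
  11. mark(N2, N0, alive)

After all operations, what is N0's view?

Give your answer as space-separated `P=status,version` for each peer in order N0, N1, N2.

Op 1: gossip N2<->N1 -> N2.N0=(alive,v0) N2.N1=(alive,v0) N2.N2=(alive,v0) | N1.N0=(alive,v0) N1.N1=(alive,v0) N1.N2=(alive,v0)
Op 2: gossip N2<->N0 -> N2.N0=(alive,v0) N2.N1=(alive,v0) N2.N2=(alive,v0) | N0.N0=(alive,v0) N0.N1=(alive,v0) N0.N2=(alive,v0)
Op 3: N2 marks N2=suspect -> (suspect,v1)
Op 4: gossip N1<->N0 -> N1.N0=(alive,v0) N1.N1=(alive,v0) N1.N2=(alive,v0) | N0.N0=(alive,v0) N0.N1=(alive,v0) N0.N2=(alive,v0)
Op 5: gossip N2<->N1 -> N2.N0=(alive,v0) N2.N1=(alive,v0) N2.N2=(suspect,v1) | N1.N0=(alive,v0) N1.N1=(alive,v0) N1.N2=(suspect,v1)
Op 6: N2 marks N2=alive -> (alive,v2)
Op 7: N2 marks N0=dead -> (dead,v1)
Op 8: N0 marks N1=suspect -> (suspect,v1)
Op 9: N1 marks N1=dead -> (dead,v1)
Op 10: gossip N2<->N1 -> N2.N0=(dead,v1) N2.N1=(dead,v1) N2.N2=(alive,v2) | N1.N0=(dead,v1) N1.N1=(dead,v1) N1.N2=(alive,v2)
Op 11: N2 marks N0=alive -> (alive,v2)

Answer: N0=alive,0 N1=suspect,1 N2=alive,0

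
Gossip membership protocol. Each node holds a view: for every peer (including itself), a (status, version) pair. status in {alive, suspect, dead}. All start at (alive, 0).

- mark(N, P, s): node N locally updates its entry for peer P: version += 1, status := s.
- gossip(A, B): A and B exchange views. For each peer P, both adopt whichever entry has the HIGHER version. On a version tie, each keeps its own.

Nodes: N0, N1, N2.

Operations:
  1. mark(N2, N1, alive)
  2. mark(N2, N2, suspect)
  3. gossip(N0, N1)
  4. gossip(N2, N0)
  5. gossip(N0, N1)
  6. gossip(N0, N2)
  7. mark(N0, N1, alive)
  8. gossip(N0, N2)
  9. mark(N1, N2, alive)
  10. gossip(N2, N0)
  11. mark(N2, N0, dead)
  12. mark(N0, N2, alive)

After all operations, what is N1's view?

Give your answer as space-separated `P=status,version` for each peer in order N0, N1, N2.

Answer: N0=alive,0 N1=alive,1 N2=alive,2

Derivation:
Op 1: N2 marks N1=alive -> (alive,v1)
Op 2: N2 marks N2=suspect -> (suspect,v1)
Op 3: gossip N0<->N1 -> N0.N0=(alive,v0) N0.N1=(alive,v0) N0.N2=(alive,v0) | N1.N0=(alive,v0) N1.N1=(alive,v0) N1.N2=(alive,v0)
Op 4: gossip N2<->N0 -> N2.N0=(alive,v0) N2.N1=(alive,v1) N2.N2=(suspect,v1) | N0.N0=(alive,v0) N0.N1=(alive,v1) N0.N2=(suspect,v1)
Op 5: gossip N0<->N1 -> N0.N0=(alive,v0) N0.N1=(alive,v1) N0.N2=(suspect,v1) | N1.N0=(alive,v0) N1.N1=(alive,v1) N1.N2=(suspect,v1)
Op 6: gossip N0<->N2 -> N0.N0=(alive,v0) N0.N1=(alive,v1) N0.N2=(suspect,v1) | N2.N0=(alive,v0) N2.N1=(alive,v1) N2.N2=(suspect,v1)
Op 7: N0 marks N1=alive -> (alive,v2)
Op 8: gossip N0<->N2 -> N0.N0=(alive,v0) N0.N1=(alive,v2) N0.N2=(suspect,v1) | N2.N0=(alive,v0) N2.N1=(alive,v2) N2.N2=(suspect,v1)
Op 9: N1 marks N2=alive -> (alive,v2)
Op 10: gossip N2<->N0 -> N2.N0=(alive,v0) N2.N1=(alive,v2) N2.N2=(suspect,v1) | N0.N0=(alive,v0) N0.N1=(alive,v2) N0.N2=(suspect,v1)
Op 11: N2 marks N0=dead -> (dead,v1)
Op 12: N0 marks N2=alive -> (alive,v2)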